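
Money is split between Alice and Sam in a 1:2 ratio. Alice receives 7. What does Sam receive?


Find the multiplier:
7 / 1 = 7
Apply to Sam's share:
2 x 7 = 14

14


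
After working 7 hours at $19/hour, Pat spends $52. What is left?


Calculate earnings:
7 x $19 = $133
Subtract spending:
$133 - $52 = $81

$81


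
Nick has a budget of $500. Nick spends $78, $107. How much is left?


Add up expenses:
$78 + $107 = $185
Subtract from budget:
$500 - $185 = $315

$315


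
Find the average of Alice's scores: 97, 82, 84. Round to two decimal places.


Add the scores:
97 + 82 + 84 = 263
Divide by the number of tests:
263 / 3 = 87.6666... ≈ 87.67

87.67


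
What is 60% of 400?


Convert percentage to decimal:
60% = 0.6
Multiply:
400 x 0.6 = 240

240


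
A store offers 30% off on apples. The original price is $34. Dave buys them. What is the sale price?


Calculate the discount amount:
30% of $34 = $10.20
Subtract from original:
$34 - $10.20 = $23.80

$23.80


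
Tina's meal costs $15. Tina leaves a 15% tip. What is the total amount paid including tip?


Calculate the tip:
15% of $15 = $2.25
Add tip to meal cost:
$15 + $2.25 = $17.25

$17.25


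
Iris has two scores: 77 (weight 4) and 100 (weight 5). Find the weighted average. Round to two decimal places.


Weighted sum:
4 x 77 + 5 x 100 = 808
Total weight:
4 + 5 = 9
Weighted average:
808 / 9 = 89.7777... ≈ 89.78

89.78


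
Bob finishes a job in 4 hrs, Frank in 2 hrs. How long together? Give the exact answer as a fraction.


Bob's rate: 1/4 of the job per hour
Frank's rate: 1/2 of the job per hour
Combined rate: 1/4 + 1/2 = 3/4 per hour
Time = 1 / (3/4) = 4/3 hours (≈ 1.33 hours)

4/3 hours


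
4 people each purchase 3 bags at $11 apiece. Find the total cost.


Cost per person:
3 x $11 = $33
Group total:
4 x $33 = $132

$132


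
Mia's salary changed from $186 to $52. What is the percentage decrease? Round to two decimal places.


Find the absolute change:
|52 - 186| = 134
Divide by original and multiply by 100:
134 / 186 x 100 = 72.0430...% ≈ 72.04%

72.04%


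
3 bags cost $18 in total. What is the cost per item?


Total cost: $18
Number of items: 3
Unit price: $18 / 3 = $6

$6


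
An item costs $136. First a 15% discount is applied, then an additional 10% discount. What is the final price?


First discount:
15% of $136 = $20.40
Price after first discount:
$136 - $20.40 = $115.60
Second discount:
10% of $115.60 = $11.56
Final price:
$115.60 - $11.56 = $104.04

$104.04


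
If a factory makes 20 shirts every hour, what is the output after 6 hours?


Production rate: 20 shirts per hour
Time: 6 hours
Total: 20 x 6 = 120 shirts

120 shirts


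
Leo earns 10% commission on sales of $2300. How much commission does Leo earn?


Convert rate to decimal:
10% = 0.1
Multiply by sales:
$2300 x 0.1 = $230

$230


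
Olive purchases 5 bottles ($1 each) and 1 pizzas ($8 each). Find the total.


Cost of bottles:
5 x $1 = $5
Cost of pizzas:
1 x $8 = $8
Add both:
$5 + $8 = $13

$13


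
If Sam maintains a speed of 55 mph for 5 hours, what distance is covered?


Use the formula: distance = speed x time
Speed = 55 mph, Time = 5 hours
55 x 5 = 275 miles

275 miles


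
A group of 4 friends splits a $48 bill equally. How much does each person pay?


Total bill: $48
Number of people: 4
Each pays: $48 / 4 = $12

$12


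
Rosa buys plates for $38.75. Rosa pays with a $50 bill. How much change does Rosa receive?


Start with the amount paid:
$50
Subtract the price:
$50 - $38.75 = $11.25

$11.25


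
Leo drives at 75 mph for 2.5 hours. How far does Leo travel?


Use the formula: distance = speed x time
Speed = 75 mph, Time = 2.5 hours
75 x 2.5 = 187.5 miles

187.5 miles


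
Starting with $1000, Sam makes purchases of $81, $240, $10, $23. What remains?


Add up expenses:
$81 + $240 + $10 + $23 = $354
Subtract from budget:
$1000 - $354 = $646

$646


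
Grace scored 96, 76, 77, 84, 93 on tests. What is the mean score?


Add the scores:
96 + 76 + 77 + 84 + 93 = 426
Divide by the number of tests:
426 / 5 = 85.2

85.2


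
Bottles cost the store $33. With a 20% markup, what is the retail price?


Calculate the markup amount:
20% of $33 = $6.60
Add to cost:
$33 + $6.60 = $39.60

$39.60


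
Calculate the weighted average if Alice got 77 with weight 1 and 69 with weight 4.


Weighted sum:
1 x 77 + 4 x 69 = 353
Total weight:
1 + 4 = 5
Weighted average:
353 / 5 = 70.6

70.6


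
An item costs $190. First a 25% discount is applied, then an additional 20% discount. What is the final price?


First discount:
25% of $190 = $47.50
Price after first discount:
$190 - $47.50 = $142.50
Second discount:
20% of $142.50 = $28.50
Final price:
$142.50 - $28.50 = $114

$114


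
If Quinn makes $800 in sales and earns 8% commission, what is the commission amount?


Convert rate to decimal:
8% = 0.08
Multiply by sales:
$800 x 0.08 = $64

$64


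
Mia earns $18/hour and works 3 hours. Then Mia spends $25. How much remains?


Calculate earnings:
3 x $18 = $54
Subtract spending:
$54 - $25 = $29

$29


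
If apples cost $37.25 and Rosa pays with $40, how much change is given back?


Start with the amount paid:
$40
Subtract the price:
$40 - $37.25 = $2.75

$2.75


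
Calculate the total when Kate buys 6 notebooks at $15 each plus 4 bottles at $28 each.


Cost of notebooks:
6 x $15 = $90
Cost of bottles:
4 x $28 = $112
Add both:
$90 + $112 = $202

$202


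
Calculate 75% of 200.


Convert percentage to decimal:
75% = 0.75
Multiply:
200 x 0.75 = 150

150


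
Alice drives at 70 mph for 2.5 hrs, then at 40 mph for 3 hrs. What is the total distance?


Leg 1 distance:
70 x 2.5 = 175 miles
Leg 2 distance:
40 x 3 = 120 miles
Total distance:
175 + 120 = 295 miles

295 miles


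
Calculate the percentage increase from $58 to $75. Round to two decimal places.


Find the absolute change:
|75 - 58| = 17
Divide by original and multiply by 100:
17 / 58 x 100 = 29.3103...% ≈ 29.31%

29.31%


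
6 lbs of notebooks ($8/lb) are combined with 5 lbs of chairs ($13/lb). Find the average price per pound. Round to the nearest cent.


Cost of notebooks:
6 x $8 = $48
Cost of chairs:
5 x $13 = $65
Total cost: $48 + $65 = $113
Total weight: 11 lbs
Average: $113 / 11 = $10.2727... ≈ $10.27/lb

$10.27/lb


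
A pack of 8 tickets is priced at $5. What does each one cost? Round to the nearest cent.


Total cost: $5
Number of items: 8
Unit price: $5 / 8 = $0.625 ≈ $0.63

$0.63


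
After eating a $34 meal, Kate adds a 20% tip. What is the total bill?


Calculate the tip:
20% of $34 = $6.80
Add tip to meal cost:
$34 + $6.80 = $40.80

$40.80


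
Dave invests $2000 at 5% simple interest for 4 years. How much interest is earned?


Use the formula I = P x R x T / 100
P x R x T = 2000 x 5 x 4 = 40000
I = 40000 / 100 = $400

$400


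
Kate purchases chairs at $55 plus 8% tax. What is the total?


Calculate the tax:
8% of $55 = $4.40
Add tax to price:
$55 + $4.40 = $59.40

$59.40


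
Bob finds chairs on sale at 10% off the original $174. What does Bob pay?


Calculate the discount amount:
10% of $174 = $17.40
Subtract from original:
$174 - $17.40 = $156.60

$156.60


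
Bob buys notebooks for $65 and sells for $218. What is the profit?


Selling price = $218
Cost price = $65
Profit = selling price - cost price:
Profit = $218 - $65 = $153

$153


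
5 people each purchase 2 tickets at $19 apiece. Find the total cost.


Cost per person:
2 x $19 = $38
Group total:
5 x $38 = $190

$190


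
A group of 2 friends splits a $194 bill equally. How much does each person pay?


Total bill: $194
Number of people: 2
Each pays: $194 / 2 = $97

$97


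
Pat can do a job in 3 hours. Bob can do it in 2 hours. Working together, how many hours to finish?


Pat's rate: 1/3 of the job per hour
Bob's rate: 1/2 of the job per hour
Combined rate: 1/3 + 1/2 = 5/6 per hour
Time = 1 / (5/6) = 6/5 = 1.2 hours

1.2 hours


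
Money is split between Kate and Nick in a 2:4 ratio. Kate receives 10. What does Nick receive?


Find the multiplier:
10 / 2 = 5
Apply to Nick's share:
4 x 5 = 20

20


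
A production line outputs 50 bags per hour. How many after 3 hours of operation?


Production rate: 50 bags per hour
Time: 3 hours
Total: 50 x 3 = 150 bags

150 bags


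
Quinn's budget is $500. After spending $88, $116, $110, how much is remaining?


Add up expenses:
$88 + $116 + $110 = $314
Subtract from budget:
$500 - $314 = $186

$186


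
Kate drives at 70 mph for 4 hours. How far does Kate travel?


Use the formula: distance = speed x time
Speed = 70 mph, Time = 4 hours
70 x 4 = 280 miles

280 miles


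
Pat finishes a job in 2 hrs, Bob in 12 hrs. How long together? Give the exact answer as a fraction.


Pat's rate: 1/2 of the job per hour
Bob's rate: 1/12 of the job per hour
Combined rate: 1/2 + 1/12 = 7/12 per hour
Time = 1 / (7/12) = 12/7 hours (≈ 1.71 hours)

12/7 hours


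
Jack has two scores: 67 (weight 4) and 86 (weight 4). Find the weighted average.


Weighted sum:
4 x 67 + 4 x 86 = 612
Total weight:
4 + 4 = 8
Weighted average:
612 / 8 = 76.5

76.5


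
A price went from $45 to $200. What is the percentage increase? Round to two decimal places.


Find the absolute change:
|200 - 45| = 155
Divide by original and multiply by 100:
155 / 45 x 100 = 344.4444...% ≈ 344.44%

344.44%


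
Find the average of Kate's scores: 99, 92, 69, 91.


Add the scores:
99 + 92 + 69 + 91 = 351
Divide by the number of tests:
351 / 4 = 87.75

87.75


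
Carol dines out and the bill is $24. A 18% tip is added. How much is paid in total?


Calculate the tip:
18% of $24 = $4.32
Add tip to meal cost:
$24 + $4.32 = $28.32

$28.32


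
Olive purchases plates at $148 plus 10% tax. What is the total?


Calculate the tax:
10% of $148 = $14.80
Add tax to price:
$148 + $14.80 = $162.80

$162.80


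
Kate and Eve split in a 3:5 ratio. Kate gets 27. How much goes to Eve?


Find the multiplier:
27 / 3 = 9
Apply to Eve's share:
5 x 9 = 45

45


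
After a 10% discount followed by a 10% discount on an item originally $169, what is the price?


First discount:
10% of $169 = $16.90
Price after first discount:
$169 - $16.90 = $152.10
Second discount:
10% of $152.10 = $15.21
Final price:
$152.10 - $15.21 = $136.89

$136.89


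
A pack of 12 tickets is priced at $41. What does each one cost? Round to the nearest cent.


Total cost: $41
Number of items: 12
Unit price: $41 / 12 = $3.4166... ≈ $3.42

$3.42


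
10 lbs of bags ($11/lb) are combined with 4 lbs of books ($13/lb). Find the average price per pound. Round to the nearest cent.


Cost of bags:
10 x $11 = $110
Cost of books:
4 x $13 = $52
Total cost: $110 + $52 = $162
Total weight: 14 lbs
Average: $162 / 14 = $11.5714... ≈ $11.57/lb

$11.57/lb


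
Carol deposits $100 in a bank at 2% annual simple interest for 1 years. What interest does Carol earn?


Use the formula I = P x R x T / 100
P x R x T = 100 x 2 x 1 = 200
I = 200 / 100 = $2

$2


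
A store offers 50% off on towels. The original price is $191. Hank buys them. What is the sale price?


Calculate the discount amount:
50% of $191 = $95.50
Subtract from original:
$191 - $95.50 = $95.50

$95.50


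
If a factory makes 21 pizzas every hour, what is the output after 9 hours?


Production rate: 21 pizzas per hour
Time: 9 hours
Total: 21 x 9 = 189 pizzas

189 pizzas


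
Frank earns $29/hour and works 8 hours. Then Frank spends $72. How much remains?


Calculate earnings:
8 x $29 = $232
Subtract spending:
$232 - $72 = $160

$160


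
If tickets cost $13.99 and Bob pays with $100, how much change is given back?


Start with the amount paid:
$100
Subtract the price:
$100 - $13.99 = $86.01

$86.01


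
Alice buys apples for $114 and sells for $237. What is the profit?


Selling price = $237
Cost price = $114
Profit = selling price - cost price:
Profit = $237 - $114 = $123

$123


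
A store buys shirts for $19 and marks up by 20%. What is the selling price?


Calculate the markup amount:
20% of $19 = $3.80
Add to cost:
$19 + $3.80 = $22.80

$22.80


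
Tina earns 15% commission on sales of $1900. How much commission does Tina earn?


Convert rate to decimal:
15% = 0.15
Multiply by sales:
$1900 x 0.15 = $285

$285


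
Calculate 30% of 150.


Convert percentage to decimal:
30% = 0.3
Multiply:
150 x 0.3 = 45

45


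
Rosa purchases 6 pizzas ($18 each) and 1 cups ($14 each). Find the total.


Cost of pizzas:
6 x $18 = $108
Cost of cups:
1 x $14 = $14
Add both:
$108 + $14 = $122

$122


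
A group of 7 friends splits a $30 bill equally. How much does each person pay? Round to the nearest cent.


Total bill: $30
Number of people: 7
Each pays: $30 / 7 = $4.2857... ≈ $4.29

$4.29


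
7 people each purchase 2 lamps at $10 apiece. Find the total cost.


Cost per person:
2 x $10 = $20
Group total:
7 x $20 = $140

$140


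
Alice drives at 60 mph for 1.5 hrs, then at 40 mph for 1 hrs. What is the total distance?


Leg 1 distance:
60 x 1.5 = 90 miles
Leg 2 distance:
40 x 1 = 40 miles
Total distance:
90 + 40 = 130 miles

130 miles


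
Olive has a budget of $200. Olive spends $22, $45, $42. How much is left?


Add up expenses:
$22 + $45 + $42 = $109
Subtract from budget:
$200 - $109 = $91

$91


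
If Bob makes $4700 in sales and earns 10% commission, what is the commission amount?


Convert rate to decimal:
10% = 0.1
Multiply by sales:
$4700 x 0.1 = $470

$470


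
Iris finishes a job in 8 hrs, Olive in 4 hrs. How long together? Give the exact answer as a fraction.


Iris's rate: 1/8 of the job per hour
Olive's rate: 1/4 of the job per hour
Combined rate: 1/8 + 1/4 = 3/8 per hour
Time = 1 / (3/8) = 8/3 hours (≈ 2.67 hours)

8/3 hours


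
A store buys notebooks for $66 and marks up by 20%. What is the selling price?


Calculate the markup amount:
20% of $66 = $13.20
Add to cost:
$66 + $13.20 = $79.20

$79.20


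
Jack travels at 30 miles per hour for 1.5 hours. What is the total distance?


Use the formula: distance = speed x time
Speed = 30 mph, Time = 1.5 hours
30 x 1.5 = 45 miles

45 miles


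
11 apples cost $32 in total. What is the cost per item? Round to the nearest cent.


Total cost: $32
Number of items: 11
Unit price: $32 / 11 = $2.9090... ≈ $2.91

$2.91


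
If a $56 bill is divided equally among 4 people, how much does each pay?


Total bill: $56
Number of people: 4
Each pays: $56 / 4 = $14

$14


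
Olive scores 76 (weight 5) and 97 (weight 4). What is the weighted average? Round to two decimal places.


Weighted sum:
5 x 76 + 4 x 97 = 768
Total weight:
5 + 4 = 9
Weighted average:
768 / 9 = 85.3333... ≈ 85.33

85.33


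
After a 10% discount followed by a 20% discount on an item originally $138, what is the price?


First discount:
10% of $138 = $13.80
Price after first discount:
$138 - $13.80 = $124.20
Second discount:
20% of $124.20 = $24.84
Final price:
$124.20 - $24.84 = $99.36

$99.36


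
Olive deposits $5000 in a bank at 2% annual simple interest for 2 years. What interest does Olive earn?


Use the formula I = P x R x T / 100
P x R x T = 5000 x 2 x 2 = 20000
I = 20000 / 100 = $200

$200


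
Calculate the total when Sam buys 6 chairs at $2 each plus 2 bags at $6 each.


Cost of chairs:
6 x $2 = $12
Cost of bags:
2 x $6 = $12
Add both:
$12 + $12 = $24

$24


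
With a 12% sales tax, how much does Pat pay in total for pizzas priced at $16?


Calculate the tax:
12% of $16 = $1.92
Add tax to price:
$16 + $1.92 = $17.92

$17.92


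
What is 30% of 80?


Convert percentage to decimal:
30% = 0.3
Multiply:
80 x 0.3 = 24

24


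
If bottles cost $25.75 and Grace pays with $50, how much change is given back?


Start with the amount paid:
$50
Subtract the price:
$50 - $25.75 = $24.25

$24.25


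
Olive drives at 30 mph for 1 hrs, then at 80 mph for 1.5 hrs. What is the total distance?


Leg 1 distance:
30 x 1 = 30 miles
Leg 2 distance:
80 x 1.5 = 120 miles
Total distance:
30 + 120 = 150 miles

150 miles


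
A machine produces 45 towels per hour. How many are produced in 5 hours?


Production rate: 45 towels per hour
Time: 5 hours
Total: 45 x 5 = 225 towels

225 towels


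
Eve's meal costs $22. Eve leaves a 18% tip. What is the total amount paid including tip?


Calculate the tip:
18% of $22 = $3.96
Add tip to meal cost:
$22 + $3.96 = $25.96

$25.96


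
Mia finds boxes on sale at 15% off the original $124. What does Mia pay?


Calculate the discount amount:
15% of $124 = $18.60
Subtract from original:
$124 - $18.60 = $105.40

$105.40


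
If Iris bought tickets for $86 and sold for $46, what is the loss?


Selling price = $46
Cost price = $86
Loss = cost price - selling price:
Loss = $86 - $46 = $40

$40


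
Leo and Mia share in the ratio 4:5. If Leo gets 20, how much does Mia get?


Find the multiplier:
20 / 4 = 5
Apply to Mia's share:
5 x 5 = 25

25


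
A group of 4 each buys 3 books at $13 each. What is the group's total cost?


Cost per person:
3 x $13 = $39
Group total:
4 x $39 = $156

$156


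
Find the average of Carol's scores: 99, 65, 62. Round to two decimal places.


Add the scores:
99 + 65 + 62 = 226
Divide by the number of tests:
226 / 3 = 75.3333... ≈ 75.33

75.33


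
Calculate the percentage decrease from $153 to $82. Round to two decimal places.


Find the absolute change:
|82 - 153| = 71
Divide by original and multiply by 100:
71 / 153 x 100 = 46.4052...% ≈ 46.41%

46.41%


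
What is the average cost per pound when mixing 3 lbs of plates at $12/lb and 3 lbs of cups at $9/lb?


Cost of plates:
3 x $12 = $36
Cost of cups:
3 x $9 = $27
Total cost: $36 + $27 = $63
Total weight: 6 lbs
Average: $63 / 6 = $10.50/lb

$10.50/lb


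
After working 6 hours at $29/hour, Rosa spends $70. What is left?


Calculate earnings:
6 x $29 = $174
Subtract spending:
$174 - $70 = $104

$104


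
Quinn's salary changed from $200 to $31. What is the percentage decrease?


Find the absolute change:
|31 - 200| = 169
Divide by original and multiply by 100:
169 / 200 x 100 = 84.5%

84.5%


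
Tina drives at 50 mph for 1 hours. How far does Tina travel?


Use the formula: distance = speed x time
Speed = 50 mph, Time = 1 hours
50 x 1 = 50 miles

50 miles


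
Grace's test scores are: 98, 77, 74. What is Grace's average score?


Add the scores:
98 + 77 + 74 = 249
Divide by the number of tests:
249 / 3 = 83

83


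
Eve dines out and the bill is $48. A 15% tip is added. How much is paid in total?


Calculate the tip:
15% of $48 = $7.20
Add tip to meal cost:
$48 + $7.20 = $55.20

$55.20


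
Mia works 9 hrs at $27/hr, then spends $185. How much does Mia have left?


Calculate earnings:
9 x $27 = $243
Subtract spending:
$243 - $185 = $58

$58


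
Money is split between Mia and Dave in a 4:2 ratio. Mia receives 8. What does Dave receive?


Find the multiplier:
8 / 4 = 2
Apply to Dave's share:
2 x 2 = 4

4


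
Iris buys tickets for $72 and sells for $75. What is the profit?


Selling price = $75
Cost price = $72
Profit = selling price - cost price:
Profit = $75 - $72 = $3

$3


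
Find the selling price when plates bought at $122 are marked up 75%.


Calculate the markup amount:
75% of $122 = $91.50
Add to cost:
$122 + $91.50 = $213.50

$213.50


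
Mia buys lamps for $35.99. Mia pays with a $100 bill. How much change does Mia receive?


Start with the amount paid:
$100
Subtract the price:
$100 - $35.99 = $64.01

$64.01


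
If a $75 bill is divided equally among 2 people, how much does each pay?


Total bill: $75
Number of people: 2
Each pays: $75 / 2 = $37.50

$37.50


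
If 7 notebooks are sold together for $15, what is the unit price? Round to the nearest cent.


Total cost: $15
Number of items: 7
Unit price: $15 / 7 = $2.1428... ≈ $2.14

$2.14


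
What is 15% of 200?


Convert percentage to decimal:
15% = 0.15
Multiply:
200 x 0.15 = 30

30


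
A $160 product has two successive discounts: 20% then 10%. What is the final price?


First discount:
20% of $160 = $32
Price after first discount:
$160 - $32 = $128
Second discount:
10% of $128 = $12.80
Final price:
$128 - $12.80 = $115.20

$115.20


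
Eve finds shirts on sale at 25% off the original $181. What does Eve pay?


Calculate the discount amount:
25% of $181 = $45.25
Subtract from original:
$181 - $45.25 = $135.75

$135.75


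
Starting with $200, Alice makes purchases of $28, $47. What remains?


Add up expenses:
$28 + $47 = $75
Subtract from budget:
$200 - $75 = $125

$125


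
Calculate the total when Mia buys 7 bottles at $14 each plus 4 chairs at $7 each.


Cost of bottles:
7 x $14 = $98
Cost of chairs:
4 x $7 = $28
Add both:
$98 + $28 = $126

$126


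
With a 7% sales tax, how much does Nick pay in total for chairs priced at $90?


Calculate the tax:
7% of $90 = $6.30
Add tax to price:
$90 + $6.30 = $96.30

$96.30


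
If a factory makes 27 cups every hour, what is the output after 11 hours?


Production rate: 27 cups per hour
Time: 11 hours
Total: 27 x 11 = 297 cups

297 cups


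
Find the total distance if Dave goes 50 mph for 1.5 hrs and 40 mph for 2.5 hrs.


Leg 1 distance:
50 x 1.5 = 75 miles
Leg 2 distance:
40 x 2.5 = 100 miles
Total distance:
75 + 100 = 175 miles

175 miles


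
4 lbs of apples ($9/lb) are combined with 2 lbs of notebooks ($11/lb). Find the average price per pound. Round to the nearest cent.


Cost of apples:
4 x $9 = $36
Cost of notebooks:
2 x $11 = $22
Total cost: $36 + $22 = $58
Total weight: 6 lbs
Average: $58 / 6 = $9.6666... ≈ $9.67/lb

$9.67/lb


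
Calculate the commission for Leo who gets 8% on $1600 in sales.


Convert rate to decimal:
8% = 0.08
Multiply by sales:
$1600 x 0.08 = $128

$128


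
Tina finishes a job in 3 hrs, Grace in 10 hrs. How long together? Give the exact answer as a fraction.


Tina's rate: 1/3 of the job per hour
Grace's rate: 1/10 of the job per hour
Combined rate: 1/3 + 1/10 = 13/30 per hour
Time = 1 / (13/30) = 30/13 hours (≈ 2.31 hours)

30/13 hours


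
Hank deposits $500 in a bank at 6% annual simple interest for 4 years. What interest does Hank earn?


Use the formula I = P x R x T / 100
P x R x T = 500 x 6 x 4 = 12000
I = 12000 / 100 = $120

$120


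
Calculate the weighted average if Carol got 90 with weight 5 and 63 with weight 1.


Weighted sum:
5 x 90 + 1 x 63 = 513
Total weight:
5 + 1 = 6
Weighted average:
513 / 6 = 85.5

85.5


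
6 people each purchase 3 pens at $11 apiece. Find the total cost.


Cost per person:
3 x $11 = $33
Group total:
6 x $33 = $198

$198


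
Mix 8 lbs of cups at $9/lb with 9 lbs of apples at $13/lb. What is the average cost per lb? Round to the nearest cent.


Cost of cups:
8 x $9 = $72
Cost of apples:
9 x $13 = $117
Total cost: $72 + $117 = $189
Total weight: 17 lbs
Average: $189 / 17 = $11.1176... ≈ $11.12/lb

$11.12/lb


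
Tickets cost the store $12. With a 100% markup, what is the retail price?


Calculate the markup amount:
100% of $12 = $12
Add to cost:
$12 + $12 = $24

$24


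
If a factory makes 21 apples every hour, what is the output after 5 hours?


Production rate: 21 apples per hour
Time: 5 hours
Total: 21 x 5 = 105 apples

105 apples


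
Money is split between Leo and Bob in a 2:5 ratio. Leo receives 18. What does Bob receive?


Find the multiplier:
18 / 2 = 9
Apply to Bob's share:
5 x 9 = 45

45


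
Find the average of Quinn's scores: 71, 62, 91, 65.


Add the scores:
71 + 62 + 91 + 65 = 289
Divide by the number of tests:
289 / 4 = 72.25

72.25


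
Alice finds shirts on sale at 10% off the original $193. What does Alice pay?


Calculate the discount amount:
10% of $193 = $19.30
Subtract from original:
$193 - $19.30 = $173.70

$173.70


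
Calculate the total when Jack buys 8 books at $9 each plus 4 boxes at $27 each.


Cost of books:
8 x $9 = $72
Cost of boxes:
4 x $27 = $108
Add both:
$72 + $108 = $180

$180


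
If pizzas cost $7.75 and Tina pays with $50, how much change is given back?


Start with the amount paid:
$50
Subtract the price:
$50 - $7.75 = $42.25

$42.25


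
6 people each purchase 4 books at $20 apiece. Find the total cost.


Cost per person:
4 x $20 = $80
Group total:
6 x $80 = $480

$480


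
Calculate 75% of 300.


Convert percentage to decimal:
75% = 0.75
Multiply:
300 x 0.75 = 225

225


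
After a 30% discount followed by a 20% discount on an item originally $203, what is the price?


First discount:
30% of $203 = $60.90
Price after first discount:
$203 - $60.90 = $142.10
Second discount:
20% of $142.10 = $28.42
Final price:
$142.10 - $28.42 = $113.68

$113.68


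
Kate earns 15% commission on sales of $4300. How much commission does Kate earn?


Convert rate to decimal:
15% = 0.15
Multiply by sales:
$4300 x 0.15 = $645

$645


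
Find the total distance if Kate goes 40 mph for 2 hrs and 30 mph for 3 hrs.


Leg 1 distance:
40 x 2 = 80 miles
Leg 2 distance:
30 x 3 = 90 miles
Total distance:
80 + 90 = 170 miles

170 miles


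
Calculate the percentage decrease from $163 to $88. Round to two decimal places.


Find the absolute change:
|88 - 163| = 75
Divide by original and multiply by 100:
75 / 163 x 100 = 46.0122...% ≈ 46.01%

46.01%


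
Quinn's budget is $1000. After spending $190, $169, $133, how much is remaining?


Add up expenses:
$190 + $169 + $133 = $492
Subtract from budget:
$1000 - $492 = $508

$508


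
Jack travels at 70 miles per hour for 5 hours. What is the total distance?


Use the formula: distance = speed x time
Speed = 70 mph, Time = 5 hours
70 x 5 = 350 miles

350 miles


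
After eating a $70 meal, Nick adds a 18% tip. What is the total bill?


Calculate the tip:
18% of $70 = $12.60
Add tip to meal cost:
$70 + $12.60 = $82.60

$82.60


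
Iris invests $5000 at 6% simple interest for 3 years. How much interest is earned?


Use the formula I = P x R x T / 100
P x R x T = 5000 x 6 x 3 = 90000
I = 90000 / 100 = $900

$900


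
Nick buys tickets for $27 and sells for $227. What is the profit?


Selling price = $227
Cost price = $27
Profit = selling price - cost price:
Profit = $227 - $27 = $200

$200


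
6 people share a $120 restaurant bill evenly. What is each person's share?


Total bill: $120
Number of people: 6
Each pays: $120 / 6 = $20

$20


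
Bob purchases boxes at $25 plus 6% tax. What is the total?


Calculate the tax:
6% of $25 = $1.50
Add tax to price:
$25 + $1.50 = $26.50

$26.50


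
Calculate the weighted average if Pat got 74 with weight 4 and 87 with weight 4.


Weighted sum:
4 x 74 + 4 x 87 = 644
Total weight:
4 + 4 = 8
Weighted average:
644 / 8 = 80.5

80.5


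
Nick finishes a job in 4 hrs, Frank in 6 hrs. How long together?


Nick's rate: 1/4 of the job per hour
Frank's rate: 1/6 of the job per hour
Combined rate: 1/4 + 1/6 = 5/12 per hour
Time = 1 / (5/12) = 12/5 = 2.4 hours

2.4 hours


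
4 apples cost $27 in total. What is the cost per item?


Total cost: $27
Number of items: 4
Unit price: $27 / 4 = $6.75

$6.75


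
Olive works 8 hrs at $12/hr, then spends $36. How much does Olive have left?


Calculate earnings:
8 x $12 = $96
Subtract spending:
$96 - $36 = $60

$60


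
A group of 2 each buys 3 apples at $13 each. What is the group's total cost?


Cost per person:
3 x $13 = $39
Group total:
2 x $39 = $78

$78


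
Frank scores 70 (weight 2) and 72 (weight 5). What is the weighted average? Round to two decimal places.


Weighted sum:
2 x 70 + 5 x 72 = 500
Total weight:
2 + 5 = 7
Weighted average:
500 / 7 = 71.4285... ≈ 71.43

71.43


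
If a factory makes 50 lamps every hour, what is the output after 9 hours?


Production rate: 50 lamps per hour
Time: 9 hours
Total: 50 x 9 = 450 lamps

450 lamps


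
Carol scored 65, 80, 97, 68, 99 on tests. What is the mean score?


Add the scores:
65 + 80 + 97 + 68 + 99 = 409
Divide by the number of tests:
409 / 5 = 81.8

81.8


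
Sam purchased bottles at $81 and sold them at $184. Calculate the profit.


Selling price = $184
Cost price = $81
Profit = selling price - cost price:
Profit = $184 - $81 = $103

$103


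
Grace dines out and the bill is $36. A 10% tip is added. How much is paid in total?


Calculate the tip:
10% of $36 = $3.60
Add tip to meal cost:
$36 + $3.60 = $39.60

$39.60


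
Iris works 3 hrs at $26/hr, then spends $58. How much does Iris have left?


Calculate earnings:
3 x $26 = $78
Subtract spending:
$78 - $58 = $20

$20


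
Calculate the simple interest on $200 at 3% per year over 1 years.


Use the formula I = P x R x T / 100
P x R x T = 200 x 3 x 1 = 600
I = 600 / 100 = $6

$6


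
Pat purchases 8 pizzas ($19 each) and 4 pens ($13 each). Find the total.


Cost of pizzas:
8 x $19 = $152
Cost of pens:
4 x $13 = $52
Add both:
$152 + $52 = $204

$204


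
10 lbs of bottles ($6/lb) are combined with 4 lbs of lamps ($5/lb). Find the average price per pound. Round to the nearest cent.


Cost of bottles:
10 x $6 = $60
Cost of lamps:
4 x $5 = $20
Total cost: $60 + $20 = $80
Total weight: 14 lbs
Average: $80 / 14 = $5.7142... ≈ $5.71/lb

$5.71/lb


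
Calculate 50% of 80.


Convert percentage to decimal:
50% = 0.5
Multiply:
80 x 0.5 = 40

40


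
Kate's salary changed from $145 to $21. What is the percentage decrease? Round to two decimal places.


Find the absolute change:
|21 - 145| = 124
Divide by original and multiply by 100:
124 / 145 x 100 = 85.5172...% ≈ 85.52%

85.52%


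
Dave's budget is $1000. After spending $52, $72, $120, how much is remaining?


Add up expenses:
$52 + $72 + $120 = $244
Subtract from budget:
$1000 - $244 = $756

$756


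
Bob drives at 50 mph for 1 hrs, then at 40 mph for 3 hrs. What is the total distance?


Leg 1 distance:
50 x 1 = 50 miles
Leg 2 distance:
40 x 3 = 120 miles
Total distance:
50 + 120 = 170 miles

170 miles


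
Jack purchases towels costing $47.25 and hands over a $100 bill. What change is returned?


Start with the amount paid:
$100
Subtract the price:
$100 - $47.25 = $52.75

$52.75


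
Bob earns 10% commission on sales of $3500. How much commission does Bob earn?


Convert rate to decimal:
10% = 0.1
Multiply by sales:
$3500 x 0.1 = $350

$350


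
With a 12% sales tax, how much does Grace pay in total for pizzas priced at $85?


Calculate the tax:
12% of $85 = $10.20
Add tax to price:
$85 + $10.20 = $95.20

$95.20


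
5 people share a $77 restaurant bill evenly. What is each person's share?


Total bill: $77
Number of people: 5
Each pays: $77 / 5 = $15.40

$15.40


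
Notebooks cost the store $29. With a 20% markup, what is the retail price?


Calculate the markup amount:
20% of $29 = $5.80
Add to cost:
$29 + $5.80 = $34.80

$34.80


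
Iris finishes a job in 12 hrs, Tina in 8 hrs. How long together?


Iris's rate: 1/12 of the job per hour
Tina's rate: 1/8 of the job per hour
Combined rate: 1/12 + 1/8 = 5/24 per hour
Time = 1 / (5/24) = 24/5 = 4.8 hours

4.8 hours


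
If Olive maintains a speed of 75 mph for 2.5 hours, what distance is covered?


Use the formula: distance = speed x time
Speed = 75 mph, Time = 2.5 hours
75 x 2.5 = 187.5 miles

187.5 miles


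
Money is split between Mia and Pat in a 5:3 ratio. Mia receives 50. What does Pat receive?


Find the multiplier:
50 / 5 = 10
Apply to Pat's share:
3 x 10 = 30

30


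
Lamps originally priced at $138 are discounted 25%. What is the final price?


Calculate the discount amount:
25% of $138 = $34.50
Subtract from original:
$138 - $34.50 = $103.50

$103.50


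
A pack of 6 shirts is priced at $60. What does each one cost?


Total cost: $60
Number of items: 6
Unit price: $60 / 6 = $10

$10


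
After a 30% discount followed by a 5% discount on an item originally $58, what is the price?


First discount:
30% of $58 = $17.40
Price after first discount:
$58 - $17.40 = $40.60
Second discount:
5% of $40.60 = $2.03
Final price:
$40.60 - $2.03 = $38.57

$38.57


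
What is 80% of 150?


Convert percentage to decimal:
80% = 0.8
Multiply:
150 x 0.8 = 120

120


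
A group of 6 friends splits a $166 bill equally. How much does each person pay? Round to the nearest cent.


Total bill: $166
Number of people: 6
Each pays: $166 / 6 = $27.6666... ≈ $27.67

$27.67


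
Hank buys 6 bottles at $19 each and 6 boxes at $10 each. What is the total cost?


Cost of bottles:
6 x $19 = $114
Cost of boxes:
6 x $10 = $60
Add both:
$114 + $60 = $174

$174


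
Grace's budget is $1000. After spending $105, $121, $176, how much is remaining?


Add up expenses:
$105 + $121 + $176 = $402
Subtract from budget:
$1000 - $402 = $598

$598


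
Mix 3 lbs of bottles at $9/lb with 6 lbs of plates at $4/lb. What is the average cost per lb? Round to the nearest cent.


Cost of bottles:
3 x $9 = $27
Cost of plates:
6 x $4 = $24
Total cost: $27 + $24 = $51
Total weight: 9 lbs
Average: $51 / 9 = $5.6666... ≈ $5.67/lb

$5.67/lb


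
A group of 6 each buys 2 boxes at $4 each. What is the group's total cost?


Cost per person:
2 x $4 = $8
Group total:
6 x $8 = $48

$48


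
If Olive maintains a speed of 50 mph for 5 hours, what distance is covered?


Use the formula: distance = speed x time
Speed = 50 mph, Time = 5 hours
50 x 5 = 250 miles

250 miles


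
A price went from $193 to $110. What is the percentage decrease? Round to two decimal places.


Find the absolute change:
|110 - 193| = 83
Divide by original and multiply by 100:
83 / 193 x 100 = 43.0051...% ≈ 43.01%

43.01%


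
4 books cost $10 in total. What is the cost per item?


Total cost: $10
Number of items: 4
Unit price: $10 / 4 = $2.50

$2.50


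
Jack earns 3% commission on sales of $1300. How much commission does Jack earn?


Convert rate to decimal:
3% = 0.03
Multiply by sales:
$1300 x 0.03 = $39

$39


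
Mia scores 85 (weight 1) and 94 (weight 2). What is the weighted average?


Weighted sum:
1 x 85 + 2 x 94 = 273
Total weight:
1 + 2 = 3
Weighted average:
273 / 3 = 91

91


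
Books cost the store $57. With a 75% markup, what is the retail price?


Calculate the markup amount:
75% of $57 = $42.75
Add to cost:
$57 + $42.75 = $99.75

$99.75


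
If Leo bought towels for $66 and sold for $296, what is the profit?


Selling price = $296
Cost price = $66
Profit = selling price - cost price:
Profit = $296 - $66 = $230

$230


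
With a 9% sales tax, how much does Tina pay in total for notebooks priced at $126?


Calculate the tax:
9% of $126 = $11.34
Add tax to price:
$126 + $11.34 = $137.34

$137.34


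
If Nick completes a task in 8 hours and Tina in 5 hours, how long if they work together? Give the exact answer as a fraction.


Nick's rate: 1/8 of the job per hour
Tina's rate: 1/5 of the job per hour
Combined rate: 1/8 + 1/5 = 13/40 per hour
Time = 1 / (13/40) = 40/13 hours (≈ 3.08 hours)

40/13 hours


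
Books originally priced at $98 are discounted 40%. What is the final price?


Calculate the discount amount:
40% of $98 = $39.20
Subtract from original:
$98 - $39.20 = $58.80

$58.80


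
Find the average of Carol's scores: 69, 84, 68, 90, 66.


Add the scores:
69 + 84 + 68 + 90 + 66 = 377
Divide by the number of tests:
377 / 5 = 75.4

75.4


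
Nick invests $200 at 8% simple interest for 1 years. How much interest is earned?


Use the formula I = P x R x T / 100
P x R x T = 200 x 8 x 1 = 1600
I = 1600 / 100 = $16

$16


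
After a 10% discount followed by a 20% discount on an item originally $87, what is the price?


First discount:
10% of $87 = $8.70
Price after first discount:
$87 - $8.70 = $78.30
Second discount:
20% of $78.30 = $15.66
Final price:
$78.30 - $15.66 = $62.64

$62.64


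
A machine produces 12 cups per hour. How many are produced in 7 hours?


Production rate: 12 cups per hour
Time: 7 hours
Total: 12 x 7 = 84 cups

84 cups


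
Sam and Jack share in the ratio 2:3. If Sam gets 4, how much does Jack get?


Find the multiplier:
4 / 2 = 2
Apply to Jack's share:
3 x 2 = 6

6


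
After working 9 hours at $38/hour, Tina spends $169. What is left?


Calculate earnings:
9 x $38 = $342
Subtract spending:
$342 - $169 = $173

$173


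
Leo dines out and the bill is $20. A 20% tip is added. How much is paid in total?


Calculate the tip:
20% of $20 = $4
Add tip to meal cost:
$20 + $4 = $24

$24


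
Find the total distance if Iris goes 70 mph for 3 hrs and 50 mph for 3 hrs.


Leg 1 distance:
70 x 3 = 210 miles
Leg 2 distance:
50 x 3 = 150 miles
Total distance:
210 + 150 = 360 miles

360 miles


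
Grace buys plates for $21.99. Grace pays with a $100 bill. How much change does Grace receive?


Start with the amount paid:
$100
Subtract the price:
$100 - $21.99 = $78.01

$78.01


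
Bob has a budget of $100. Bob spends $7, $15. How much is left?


Add up expenses:
$7 + $15 = $22
Subtract from budget:
$100 - $22 = $78

$78


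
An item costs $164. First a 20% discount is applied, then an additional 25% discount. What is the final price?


First discount:
20% of $164 = $32.80
Price after first discount:
$164 - $32.80 = $131.20
Second discount:
25% of $131.20 = $32.80
Final price:
$131.20 - $32.80 = $98.40

$98.40


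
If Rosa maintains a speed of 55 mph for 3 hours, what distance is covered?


Use the formula: distance = speed x time
Speed = 55 mph, Time = 3 hours
55 x 3 = 165 miles

165 miles


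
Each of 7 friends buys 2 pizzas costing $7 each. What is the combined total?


Cost per person:
2 x $7 = $14
Group total:
7 x $14 = $98

$98


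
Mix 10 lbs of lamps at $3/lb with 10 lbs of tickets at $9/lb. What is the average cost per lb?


Cost of lamps:
10 x $3 = $30
Cost of tickets:
10 x $9 = $90
Total cost: $30 + $90 = $120
Total weight: 20 lbs
Average: $120 / 20 = $6/lb

$6/lb


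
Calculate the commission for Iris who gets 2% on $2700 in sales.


Convert rate to decimal:
2% = 0.02
Multiply by sales:
$2700 x 0.02 = $54

$54


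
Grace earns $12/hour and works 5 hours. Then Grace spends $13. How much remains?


Calculate earnings:
5 x $12 = $60
Subtract spending:
$60 - $13 = $47

$47


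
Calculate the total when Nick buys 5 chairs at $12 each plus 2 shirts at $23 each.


Cost of chairs:
5 x $12 = $60
Cost of shirts:
2 x $23 = $46
Add both:
$60 + $46 = $106

$106


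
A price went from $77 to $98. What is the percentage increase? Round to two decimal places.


Find the absolute change:
|98 - 77| = 21
Divide by original and multiply by 100:
21 / 77 x 100 = 27.2727...% ≈ 27.27%

27.27%


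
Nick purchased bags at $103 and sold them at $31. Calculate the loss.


Selling price = $31
Cost price = $103
Loss = cost price - selling price:
Loss = $103 - $31 = $72

$72


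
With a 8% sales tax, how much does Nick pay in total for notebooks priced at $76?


Calculate the tax:
8% of $76 = $6.08
Add tax to price:
$76 + $6.08 = $82.08

$82.08


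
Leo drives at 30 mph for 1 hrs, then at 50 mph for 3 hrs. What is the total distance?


Leg 1 distance:
30 x 1 = 30 miles
Leg 2 distance:
50 x 3 = 150 miles
Total distance:
30 + 150 = 180 miles

180 miles


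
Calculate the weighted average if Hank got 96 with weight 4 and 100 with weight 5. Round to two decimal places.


Weighted sum:
4 x 96 + 5 x 100 = 884
Total weight:
4 + 5 = 9
Weighted average:
884 / 9 = 98.2222... ≈ 98.22

98.22
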